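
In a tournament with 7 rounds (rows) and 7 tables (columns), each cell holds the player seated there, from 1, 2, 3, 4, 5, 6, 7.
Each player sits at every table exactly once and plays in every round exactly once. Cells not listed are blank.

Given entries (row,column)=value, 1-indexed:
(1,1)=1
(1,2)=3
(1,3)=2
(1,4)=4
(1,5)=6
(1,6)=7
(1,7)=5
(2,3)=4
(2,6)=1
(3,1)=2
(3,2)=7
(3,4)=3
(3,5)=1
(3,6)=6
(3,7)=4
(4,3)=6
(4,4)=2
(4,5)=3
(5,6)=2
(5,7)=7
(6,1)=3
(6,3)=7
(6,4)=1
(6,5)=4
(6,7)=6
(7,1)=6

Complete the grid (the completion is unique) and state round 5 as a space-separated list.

4 1 3 6 5 2 7

Round 5, table 5: round 5 has {2, 7} and table 5 has {1, 3, 4, 6}, leaving only 5.
Round 5, table 1: round 5 has {2, 5, 7} and table 1 has {1, 2, 3, 6}, leaving only 4.
Round 5, table 4: round 5 has {2, 4, 5, 7} and table 4 has {1, 2, 3, 4}, leaving only 6.
Round 5, table 2: round 5 has {2, 4, 5, 6, 7} and table 2 has {3, 7}, leaving only 1.
Round 5, table 3: round 5 has {1, 2, 4, 5, 6, 7} and table 3 has {2, 4, 6, 7}, leaving only 3.
So round 5 reads: 4 1 3 6 5 2 7.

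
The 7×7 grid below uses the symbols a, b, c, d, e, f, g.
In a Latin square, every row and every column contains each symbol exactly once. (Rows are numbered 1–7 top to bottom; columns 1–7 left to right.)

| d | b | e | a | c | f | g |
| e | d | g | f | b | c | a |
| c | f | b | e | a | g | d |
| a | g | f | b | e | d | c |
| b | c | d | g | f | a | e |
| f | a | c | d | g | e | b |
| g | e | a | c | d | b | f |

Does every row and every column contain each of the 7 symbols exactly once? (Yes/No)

Yes

Each row is a permutation of the 7 symbols, and so is each column.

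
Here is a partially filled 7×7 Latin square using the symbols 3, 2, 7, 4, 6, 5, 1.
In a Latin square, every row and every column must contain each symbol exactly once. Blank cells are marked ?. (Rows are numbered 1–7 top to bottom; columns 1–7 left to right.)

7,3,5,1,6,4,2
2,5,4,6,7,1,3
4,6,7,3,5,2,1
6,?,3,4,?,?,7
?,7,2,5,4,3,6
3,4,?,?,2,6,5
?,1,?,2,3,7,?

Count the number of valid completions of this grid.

1

Row 4, column 2: eliminating its row and column leaves {2}.
Row 4, column 5: eliminating its row and column leaves {1}.
Row 4, column 6: eliminating its row and column leaves {5}.
Row 5, column 1: eliminating its row and column leaves {1}.
Row 6, column 3: eliminating its row and column leaves {1}.
Row 6, column 4: eliminating its row and column leaves {7}.
Row 7, column 1: eliminating its row and column leaves {5}.
Row 7, column 3: eliminating its row and column leaves {6}.
Row 7, column 7: eliminating its row and column leaves {4}.
Only one assignment across all blanks avoids any row or column repeat, giving 1 completion.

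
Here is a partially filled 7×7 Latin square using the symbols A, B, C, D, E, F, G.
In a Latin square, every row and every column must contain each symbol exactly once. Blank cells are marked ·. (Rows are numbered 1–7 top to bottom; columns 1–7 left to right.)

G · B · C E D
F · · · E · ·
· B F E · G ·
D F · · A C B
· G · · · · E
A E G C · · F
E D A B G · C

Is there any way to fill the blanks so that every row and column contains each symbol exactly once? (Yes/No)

Yes

No row or column among the givens repeats a symbol, and propagating forced cells runs into no contradiction.
One valid completion exists (for instance, G A B F C E D / F C D A E B G / C B F E D G A / D F E G A C B / B G C D F A E / A E G C B D F / E D A B G F C).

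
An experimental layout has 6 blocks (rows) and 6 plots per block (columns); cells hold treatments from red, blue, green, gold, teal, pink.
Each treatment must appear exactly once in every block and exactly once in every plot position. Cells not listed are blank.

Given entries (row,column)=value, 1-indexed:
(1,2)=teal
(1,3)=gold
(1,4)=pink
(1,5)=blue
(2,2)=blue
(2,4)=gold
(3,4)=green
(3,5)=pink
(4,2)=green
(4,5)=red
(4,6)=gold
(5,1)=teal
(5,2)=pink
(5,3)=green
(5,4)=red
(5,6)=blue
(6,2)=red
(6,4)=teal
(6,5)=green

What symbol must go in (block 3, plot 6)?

Block 2, plot 5: block 2 has {blue, gold} and plot 5 has {red, blue, green, pink}, leaving only teal.
Block 3, plot 2: block 3 has {green, pink} and plot 2 has {red, blue, green, teal, pink}, leaving only gold.
Block 4, plot 4: block 4 has {red, green, gold} and plot 4 has {red, green, gold, teal, pink}, leaving only blue.
Block 4, plot 1: block 4 has {red, blue, green, gold} and plot 1 has {teal}, leaving only pink.
Block 4, plot 3: block 4 has {red, blue, green, gold, pink} and plot 3 has {green, gold}, leaving only teal.
Block 5, plot 5: block 5 has {red, blue, green, teal, pink} and plot 5 has {red, blue, green, teal, pink}, leaving only gold.
Block 6, plot 6: block 6 has {red, green, teal} and plot 6 has {blue, gold}, leaving only pink.
Block 6, plot 3: block 6 has {red, green, teal, pink} and plot 3 has {green, gold, teal}, leaving only blue.
Block 3, plot 3: block 3 has {green, gold, pink} and plot 3 has {blue, green, gold, teal}, leaving only red.
Block 3 already has {red, green, gold, pink} and plot 6 already has {blue, gold, pink}, so block 3, plot 6 must be teal.

teal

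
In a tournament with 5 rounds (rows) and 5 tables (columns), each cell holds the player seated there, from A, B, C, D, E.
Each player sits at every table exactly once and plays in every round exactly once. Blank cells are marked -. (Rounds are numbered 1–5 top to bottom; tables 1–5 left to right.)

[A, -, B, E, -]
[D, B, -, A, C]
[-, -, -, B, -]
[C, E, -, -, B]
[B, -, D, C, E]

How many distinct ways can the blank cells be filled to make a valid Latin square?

1

Round 1, table 2: eliminating its round and table leaves {C, D}.
Round 1, table 5: eliminating its round and table leaves {D}.
Round 2, table 3: eliminating its round and table leaves {E}.
Round 3, table 1: eliminating its round and table leaves {E}.
Round 3, table 2: eliminating its round and table leaves {A, C, D}.
Round 3, table 3: eliminating its round and table leaves {A, C, E}.
Round 3, table 5: eliminating its round and table leaves {A, D}.
Round 4, table 3: eliminating its round and table leaves {A}.
Round 4, table 4: eliminating its round and table leaves {D}.
Round 5, table 2: eliminating its round and table leaves {A}.
Only one assignment across all blanks avoids any round or table repeat, giving 1 completion.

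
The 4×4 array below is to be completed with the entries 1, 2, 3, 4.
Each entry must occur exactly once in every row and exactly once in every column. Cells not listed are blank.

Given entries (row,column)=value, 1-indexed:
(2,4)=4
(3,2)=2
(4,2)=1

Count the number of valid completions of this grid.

Row 1, column 1: eliminating its row and column leaves {1, 2, 3, 4}.
Row 1, column 2: eliminating its row and column leaves {3, 4}.
Row 1, column 3: eliminating its row and column leaves {1, 2, 3, 4}.
Row 1, column 4: eliminating its row and column leaves {1, 2, 3}.
Row 2, column 1: eliminating its row and column leaves {1, 2, 3}.
Row 2, column 2: eliminating its row and column leaves {3}.
Row 2, column 3: eliminating its row and column leaves {1, 2, 3}.
Row 3, column 1: eliminating its row and column leaves {1, 3, 4}.
Row 3, column 3: eliminating its row and column leaves {1, 3, 4}.
Row 3, column 4: eliminating its row and column leaves {1, 3}.
Row 4, column 1: eliminating its row and column leaves {2, 3, 4}.
Row 4, column 3: eliminating its row and column leaves {2, 3, 4}.
Row 4, column 4: eliminating its row and column leaves {2, 3}.
Enumerating the assignments across these blanks that avoid any row or column repeat gives 8 completions.

8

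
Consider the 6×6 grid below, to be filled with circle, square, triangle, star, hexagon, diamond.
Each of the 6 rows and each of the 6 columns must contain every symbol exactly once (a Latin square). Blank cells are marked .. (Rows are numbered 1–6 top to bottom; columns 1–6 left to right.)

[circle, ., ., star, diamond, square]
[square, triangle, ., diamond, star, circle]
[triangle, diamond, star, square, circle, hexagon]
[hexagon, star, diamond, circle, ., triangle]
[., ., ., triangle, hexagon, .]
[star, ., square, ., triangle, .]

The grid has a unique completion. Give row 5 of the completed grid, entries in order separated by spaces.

diamond square circle triangle hexagon star

Row 5, column 1: row 5 has {triangle, hexagon} and column 1 has {circle, square, triangle, star, hexagon}, leaving only diamond.
Row 5, column 3: row 5 has {triangle, hexagon, diamond} and column 3 has {square, star, diamond}, leaving only circle.
Row 5, column 2: row 5 has {circle, triangle, hexagon, diamond} and column 2 has {triangle, star, diamond}, leaving only square.
Row 5, column 6: row 5 has {circle, square, triangle, hexagon, diamond} and column 6 has {circle, square, triangle, hexagon}, leaving only star.
So row 5 reads: diamond square circle triangle hexagon star.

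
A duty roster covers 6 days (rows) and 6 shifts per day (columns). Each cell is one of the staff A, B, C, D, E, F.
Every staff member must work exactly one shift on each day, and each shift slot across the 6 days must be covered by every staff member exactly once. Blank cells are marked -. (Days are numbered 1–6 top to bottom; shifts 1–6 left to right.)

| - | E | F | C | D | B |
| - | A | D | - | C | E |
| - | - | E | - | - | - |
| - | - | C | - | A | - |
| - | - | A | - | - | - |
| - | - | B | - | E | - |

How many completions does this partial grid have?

Day 1, shift 1: eliminating its day and shift leaves {A}.
Day 2, shift 1: eliminating its day and shift leaves {B, F}.
Day 2, shift 4: eliminating its day and shift leaves {B, F}.
Day 3, shift 1: eliminating its day and shift leaves {A, B, C, D, F}.
Day 3, shift 2: eliminating its day and shift leaves {B, C, D, F}.
Day 3, shift 4: eliminating its day and shift leaves {A, B, D, F}.
Day 3, shift 5: eliminating its day and shift leaves {B, F}.
Day 3, shift 6: eliminating its day and shift leaves {A, C, D, F}.
Day 4, shift 1: eliminating its day and shift leaves {B, D, E, F}.
Day 4, shift 2: eliminating its day and shift leaves {B, D, F}.
Day 4, shift 4: eliminating its day and shift leaves {B, D, E, F}.
Day 4, shift 6: eliminating its day and shift leaves {D, F}.
Day 5, shift 1: eliminating its day and shift leaves {B, C, D, E, F}.
Day 5, shift 2: eliminating its day and shift leaves {B, C, D, F}.
Day 5, shift 4: eliminating its day and shift leaves {B, D, E, F}.
Day 5, shift 5: eliminating its day and shift leaves {B, F}.
Day 5, shift 6: eliminating its day and shift leaves {C, D, F}.
Day 6, shift 1: eliminating its day and shift leaves {A, C, D, F}.
Day 6, shift 2: eliminating its day and shift leaves {C, D, F}.
Day 6, shift 4: eliminating its day and shift leaves {A, D, F}.
Day 6, shift 6: eliminating its day and shift leaves {A, C, D, F}.
Enumerating the assignments across these blanks that avoid any day or shift repeat gives 58 completions.

58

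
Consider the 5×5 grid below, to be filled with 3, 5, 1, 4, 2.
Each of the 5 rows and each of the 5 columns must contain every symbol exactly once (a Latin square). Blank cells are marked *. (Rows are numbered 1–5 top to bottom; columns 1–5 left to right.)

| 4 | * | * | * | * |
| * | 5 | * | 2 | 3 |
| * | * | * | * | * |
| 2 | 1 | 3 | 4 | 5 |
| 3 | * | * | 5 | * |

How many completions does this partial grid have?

Row 1, column 2: eliminating its row and column leaves {3, 2}.
Row 1, column 3: eliminating its row and column leaves {5, 1, 2}.
Row 1, column 4: eliminating its row and column leaves {3, 1}.
Row 1, column 5: eliminating its row and column leaves {1, 2}.
Row 2, column 1: eliminating its row and column leaves {1}.
Row 2, column 3: eliminating its row and column leaves {1, 4}.
Row 3, column 1: eliminating its row and column leaves {5, 1}.
Row 3, column 2: eliminating its row and column leaves {3, 4, 2}.
Row 3, column 3: eliminating its row and column leaves {5, 1, 4, 2}.
Row 3, column 4: eliminating its row and column leaves {3, 1}.
Row 3, column 5: eliminating its row and column leaves {1, 4, 2}.
Row 5, column 2: eliminating its row and column leaves {4, 2}.
Row 5, column 3: eliminating its row and column leaves {1, 4, 2}.
Row 5, column 5: eliminating its row and column leaves {1, 4, 2}.
Enumerating the assignments across these blanks that avoid any row or column repeat gives 3 completions.

3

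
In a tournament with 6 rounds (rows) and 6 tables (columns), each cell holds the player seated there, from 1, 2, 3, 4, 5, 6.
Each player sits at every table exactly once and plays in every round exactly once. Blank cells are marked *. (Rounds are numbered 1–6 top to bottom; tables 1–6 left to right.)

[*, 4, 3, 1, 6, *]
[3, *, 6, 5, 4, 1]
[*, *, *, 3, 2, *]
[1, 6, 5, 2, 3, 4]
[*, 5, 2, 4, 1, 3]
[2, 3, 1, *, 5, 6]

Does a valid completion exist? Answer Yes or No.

Round 6, table 4: round 6 together with table 4 already contain {1, 2, 3, 4, 5, 6} — every symbol — so nothing can go there. The grid has no valid completion.

No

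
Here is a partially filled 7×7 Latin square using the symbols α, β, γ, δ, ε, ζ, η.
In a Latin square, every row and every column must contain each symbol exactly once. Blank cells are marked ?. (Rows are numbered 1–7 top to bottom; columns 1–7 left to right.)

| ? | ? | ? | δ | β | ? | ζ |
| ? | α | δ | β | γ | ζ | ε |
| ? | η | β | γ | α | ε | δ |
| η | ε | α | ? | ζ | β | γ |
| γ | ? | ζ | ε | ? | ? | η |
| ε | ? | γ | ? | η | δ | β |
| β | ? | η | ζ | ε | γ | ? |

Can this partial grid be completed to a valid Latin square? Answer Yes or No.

No

Row 2, column 1: row 2 together with column 1 already contain {α, β, γ, δ, ε, ζ, η} — every symbol — so nothing can go there. The grid has no valid completion.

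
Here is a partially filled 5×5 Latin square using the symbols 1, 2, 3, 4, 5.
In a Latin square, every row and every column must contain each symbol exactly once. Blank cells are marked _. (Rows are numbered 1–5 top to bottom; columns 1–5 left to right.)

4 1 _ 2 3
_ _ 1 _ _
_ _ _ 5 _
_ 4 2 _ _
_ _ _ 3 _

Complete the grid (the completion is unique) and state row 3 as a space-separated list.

1 2 3 5 4

Row 1, column 3: row 1 has {1, 2, 3, 4} and column 3 has {1, 2}, leaving only 5.
Row 2, column 4: row 2 has {1} and column 4 has {2, 3, 5}, leaving only 4.
Row 4, column 4: row 4 has {2, 4} and column 4 has {2, 3, 4, 5}, leaving only 1.
Row 4, column 5: row 4 has {1, 2, 4} and column 5 has {3}, leaving only 5.
Row 2, column 5: row 2 has {1, 4} and column 5 has {3, 5}, leaving only 2.
Row 4, column 1: row 4 has {1, 2, 4, 5} and column 1 has {4}, leaving only 3.
Row 2, column 1: row 2 has {1, 2, 4} and column 1 has {3, 4}, leaving only 5.
Row 2, column 2: row 2 has {1, 2, 4, 5} and column 2 has {1, 4}, leaving only 3.
Row 3, column 2: row 3 has {5} and column 2 has {1, 3, 4}, leaving only 2.
Row 3, column 1: row 3 has {2, 5} and column 1 has {3, 4, 5}, leaving only 1.
Row 3, column 5: row 3 has {1, 2, 5} and column 5 has {2, 3, 5}, leaving only 4.
Row 3, column 3: row 3 has {1, 2, 4, 5} and column 3 has {1, 2, 5}, leaving only 3.
So row 3 reads: 1 2 3 5 4.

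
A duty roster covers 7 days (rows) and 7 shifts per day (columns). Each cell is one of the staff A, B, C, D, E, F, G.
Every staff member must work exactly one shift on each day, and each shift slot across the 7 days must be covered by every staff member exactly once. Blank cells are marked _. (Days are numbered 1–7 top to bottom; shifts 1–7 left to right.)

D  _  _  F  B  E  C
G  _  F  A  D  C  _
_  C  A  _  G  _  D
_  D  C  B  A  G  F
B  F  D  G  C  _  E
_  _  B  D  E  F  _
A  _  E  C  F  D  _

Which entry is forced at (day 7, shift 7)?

G

Day 1, shift 3: day 1 has {B, C, D, E, F} and shift 3 has {A, B, C, D, E, F}, leaving only G.
Day 1, shift 2: day 1 has {B, C, D, E, F, G} and shift 2 has {C, D, F}, leaving only A.
Day 2, shift 7: day 2 has {A, C, D, F, G} and shift 7 has {C, D, E, F}, leaving only B.
Day 7 already has {A, C, D, E, F} and shift 7 already has {B, C, D, E, F}, so day 7, shift 7 must be G.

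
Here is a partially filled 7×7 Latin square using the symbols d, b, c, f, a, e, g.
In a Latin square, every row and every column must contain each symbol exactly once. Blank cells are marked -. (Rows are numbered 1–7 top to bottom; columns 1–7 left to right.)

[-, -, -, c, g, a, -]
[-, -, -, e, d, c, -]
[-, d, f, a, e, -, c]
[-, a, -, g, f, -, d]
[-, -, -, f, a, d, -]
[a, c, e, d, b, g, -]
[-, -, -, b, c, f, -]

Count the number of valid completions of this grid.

14

Row 1, column 1: eliminating its row and column leaves {d, b, f, e}.
Row 1, column 2: eliminating its row and column leaves {b, f, e}.
Row 1, column 3: eliminating its row and column leaves {d, b}.
Row 1, column 7: eliminating its row and column leaves {b, f, e}.
Row 2, column 1: eliminating its row and column leaves {b, f, g}.
Row 2, column 2: eliminating its row and column leaves {b, f, g}.
Row 2, column 3: eliminating its row and column leaves {b, a, g}.
Row 2, column 7: eliminating its row and column leaves {b, f, a, g}.
Row 3, column 1: eliminating its row and column leaves {b, g}.
Row 3, column 6: eliminating its row and column leaves {b}.
Row 4, column 1: eliminating its row and column leaves {b, c, e}.
Row 4, column 3: eliminating its row and column leaves {b, c}.
Row 4, column 6: eliminating its row and column leaves {b, e}.
Row 5, column 1: eliminating its row and column leaves {b, c, e, g}.
Row 5, column 2: eliminating its row and column leaves {b, e, g}.
Row 5, column 3: eliminating its row and column leaves {b, c, g}.
Row 5, column 7: eliminating its row and column leaves {b, e, g}.
Row 6, column 7: eliminating its row and column leaves {f}.
Row 7, column 1: eliminating its row and column leaves {d, e, g}.
Row 7, column 2: eliminating its row and column leaves {e, g}.
Row 7, column 3: eliminating its row and column leaves {d, a, g}.
Row 7, column 7: eliminating its row and column leaves {a, e, g}.
Enumerating the assignments across these blanks that avoid any row or column repeat gives 14 completions.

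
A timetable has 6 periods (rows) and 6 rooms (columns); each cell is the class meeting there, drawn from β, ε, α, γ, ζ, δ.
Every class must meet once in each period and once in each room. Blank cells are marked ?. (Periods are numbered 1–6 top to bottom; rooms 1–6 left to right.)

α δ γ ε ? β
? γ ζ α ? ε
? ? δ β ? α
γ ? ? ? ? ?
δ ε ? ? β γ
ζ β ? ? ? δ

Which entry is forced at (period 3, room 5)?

γ

Period 1, room 5: period 1 has {β, ε, α, γ, δ} and room 5 has {β}, leaving only ζ.
Period 2, room 1: period 2 has {ε, α, γ, ζ} and room 1 has {α, γ, ζ, δ}, leaving only β.
Period 2, room 5: period 2 has {β, ε, α, γ, ζ} and room 5 has {β, ζ}, leaving only δ.
Period 3, room 1: period 3 has {β, α, δ} and room 1 has {β, α, γ, ζ, δ}, leaving only ε.
Period 3 already has {β, ε, α, δ} and room 5 already has {β, ζ, δ}, so period 3, room 5 must be γ.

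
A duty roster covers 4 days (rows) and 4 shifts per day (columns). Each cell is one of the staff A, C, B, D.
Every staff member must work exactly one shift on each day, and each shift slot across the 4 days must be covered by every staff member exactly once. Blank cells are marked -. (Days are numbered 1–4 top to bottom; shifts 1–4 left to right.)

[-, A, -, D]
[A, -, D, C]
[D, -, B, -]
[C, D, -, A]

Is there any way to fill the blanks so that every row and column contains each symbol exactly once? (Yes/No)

No

Day 3, shift 4: day 3 together with shift 4 already contain {A, C, B, D} — every symbol — so nothing can go there. The grid has no valid completion.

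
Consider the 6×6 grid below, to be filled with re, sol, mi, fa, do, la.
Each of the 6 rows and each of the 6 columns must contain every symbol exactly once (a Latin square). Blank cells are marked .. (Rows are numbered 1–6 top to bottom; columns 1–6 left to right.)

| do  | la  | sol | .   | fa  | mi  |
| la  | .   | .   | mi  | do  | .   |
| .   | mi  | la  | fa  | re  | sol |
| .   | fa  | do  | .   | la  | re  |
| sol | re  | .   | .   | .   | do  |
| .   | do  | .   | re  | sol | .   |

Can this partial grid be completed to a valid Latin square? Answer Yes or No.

Row 1, column 4: row 1 together with column 4 already contain {re, sol, mi, fa, do, la} — every symbol — so nothing can go there. The grid has no valid completion.

No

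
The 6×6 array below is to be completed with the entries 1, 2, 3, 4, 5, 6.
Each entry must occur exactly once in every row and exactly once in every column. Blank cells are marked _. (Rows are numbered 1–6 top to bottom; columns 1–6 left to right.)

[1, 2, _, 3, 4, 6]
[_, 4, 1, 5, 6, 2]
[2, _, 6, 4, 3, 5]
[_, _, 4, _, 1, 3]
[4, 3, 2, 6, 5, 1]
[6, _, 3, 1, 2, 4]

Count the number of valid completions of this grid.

1

Row 1, column 3: eliminating its row and column leaves {5}.
Row 2, column 1: eliminating its row and column leaves {3}.
Row 3, column 2: eliminating its row and column leaves {1}.
Row 4, column 1: eliminating its row and column leaves {5}.
Row 4, column 2: eliminating its row and column leaves {5, 6}.
Row 4, column 4: eliminating its row and column leaves {2}.
Row 6, column 2: eliminating its row and column leaves {5}.
Only one assignment across all blanks avoids any row or column repeat, giving 1 completion.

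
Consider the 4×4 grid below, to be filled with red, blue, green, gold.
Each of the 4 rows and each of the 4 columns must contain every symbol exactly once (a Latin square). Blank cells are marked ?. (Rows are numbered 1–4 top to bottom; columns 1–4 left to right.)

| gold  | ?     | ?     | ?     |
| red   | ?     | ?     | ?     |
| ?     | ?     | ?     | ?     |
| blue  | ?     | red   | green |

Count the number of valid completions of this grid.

Row 1, column 2: eliminating its row and column leaves {red, blue, green}.
Row 1, column 3: eliminating its row and column leaves {blue, green}.
Row 1, column 4: eliminating its row and column leaves {red, blue}.
Row 2, column 2: eliminating its row and column leaves {blue, green, gold}.
Row 2, column 3: eliminating its row and column leaves {blue, green, gold}.
Row 2, column 4: eliminating its row and column leaves {blue, gold}.
Row 3, column 1: eliminating its row and column leaves {green}.
Row 3, column 2: eliminating its row and column leaves {red, blue, green, gold}.
Row 3, column 3: eliminating its row and column leaves {blue, green, gold}.
Row 3, column 4: eliminating its row and column leaves {red, blue, gold}.
Row 4, column 2: eliminating its row and column leaves {gold}.
Enumerating the assignments across these blanks that avoid any row or column repeat gives 4 completions.

4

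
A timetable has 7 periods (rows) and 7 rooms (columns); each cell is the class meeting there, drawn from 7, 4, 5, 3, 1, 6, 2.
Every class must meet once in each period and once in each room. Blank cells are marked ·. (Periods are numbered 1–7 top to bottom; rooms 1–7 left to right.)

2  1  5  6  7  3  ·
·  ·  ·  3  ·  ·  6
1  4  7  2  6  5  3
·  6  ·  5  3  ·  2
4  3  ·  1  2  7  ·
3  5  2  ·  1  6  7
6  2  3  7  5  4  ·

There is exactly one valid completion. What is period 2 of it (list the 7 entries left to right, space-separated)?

5 7 1 3 4 2 6

Period 2, room 2: period 2 has {3, 6} and room 2 has {4, 5, 3, 1, 6, 2}, leaving only 7.
Period 2, room 1: period 2 has {7, 3, 6} and room 1 has {4, 3, 1, 6, 2}, leaving only 5.
Period 2, room 5: period 2 has {7, 5, 3, 6} and room 5 has {7, 5, 3, 1, 6, 2}, leaving only 4.
Period 2, room 3: period 2 has {7, 4, 5, 3, 6} and room 3 has {7, 5, 3, 2}, leaving only 1.
Period 2, room 6: period 2 has {7, 4, 5, 3, 1, 6} and room 6 has {7, 4, 5, 3, 6}, leaving only 2.
So period 2 reads: 5 7 1 3 4 2 6.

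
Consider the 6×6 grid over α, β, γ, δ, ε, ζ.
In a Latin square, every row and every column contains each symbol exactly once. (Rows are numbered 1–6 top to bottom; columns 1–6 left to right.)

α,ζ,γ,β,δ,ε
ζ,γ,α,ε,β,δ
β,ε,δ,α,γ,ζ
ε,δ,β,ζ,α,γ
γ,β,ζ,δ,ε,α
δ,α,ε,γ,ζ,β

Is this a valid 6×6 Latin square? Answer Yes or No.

Each row is a permutation of the 6 symbols, and so is each column.

Yes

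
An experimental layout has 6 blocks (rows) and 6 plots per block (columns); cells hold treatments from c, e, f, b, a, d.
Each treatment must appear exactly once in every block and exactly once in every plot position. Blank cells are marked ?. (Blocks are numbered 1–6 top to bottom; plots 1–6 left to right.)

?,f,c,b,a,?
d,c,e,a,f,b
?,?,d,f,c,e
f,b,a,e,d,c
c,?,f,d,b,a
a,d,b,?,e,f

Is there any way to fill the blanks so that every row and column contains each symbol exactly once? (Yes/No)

Yes

No block or plot among the givens repeats a symbol, and propagating forced cells runs into no contradiction.
One valid completion exists (for instance, e f c b a d / d c e a f b / b a d f c e / f b a e d c / c e f d b a / a d b c e f).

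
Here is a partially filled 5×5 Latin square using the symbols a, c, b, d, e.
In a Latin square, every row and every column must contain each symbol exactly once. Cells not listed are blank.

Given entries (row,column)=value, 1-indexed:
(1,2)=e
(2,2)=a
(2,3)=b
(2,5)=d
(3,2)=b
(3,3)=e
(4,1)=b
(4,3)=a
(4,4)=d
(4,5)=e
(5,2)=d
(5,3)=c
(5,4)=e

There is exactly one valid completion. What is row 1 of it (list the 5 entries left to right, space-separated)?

Row 1, column 3: row 1 has {e} and column 3 has {a, c, b, e}, leaving only d.
Row 2, column 4: row 2 has {a, b, d} and column 4 has {d, e}, leaving only c.
Row 2, column 1: row 2 has {a, c, b, d} and column 1 has {b}, leaving only e.
Row 3, column 4: row 3 has {b, e} and column 4 has {c, d, e}, leaving only a.
Row 1, column 4: row 1 has {d, e} and column 4 has {a, c, d, e}, leaving only b.
Row 3, column 5: row 3 has {a, b, e} and column 5 has {d, e}, leaving only c.
Row 1, column 5: row 1 has {b, d, e} and column 5 has {c, d, e}, leaving only a.
Row 1, column 1: row 1 has {a, b, d, e} and column 1 has {b, e}, leaving only c.
So row 1 reads: c e d b a.

c e d b a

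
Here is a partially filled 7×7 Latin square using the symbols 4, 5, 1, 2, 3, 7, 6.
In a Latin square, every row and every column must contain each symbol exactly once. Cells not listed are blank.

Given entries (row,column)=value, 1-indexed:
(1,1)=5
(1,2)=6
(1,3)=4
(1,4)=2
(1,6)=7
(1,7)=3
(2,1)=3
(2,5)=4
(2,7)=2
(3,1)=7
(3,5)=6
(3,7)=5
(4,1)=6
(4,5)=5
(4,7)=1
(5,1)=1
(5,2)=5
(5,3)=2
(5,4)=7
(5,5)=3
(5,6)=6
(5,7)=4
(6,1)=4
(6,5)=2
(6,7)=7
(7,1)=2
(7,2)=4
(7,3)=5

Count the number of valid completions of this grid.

Row 1, column 5: eliminating its row and column leaves {1}.
Row 2, column 2: eliminating its row and column leaves {1, 7}.
Row 2, column 3: eliminating its row and column leaves {1, 7, 6}.
Row 2, column 4: eliminating its row and column leaves {5, 1, 6}.
Row 2, column 6: eliminating its row and column leaves {5, 1}.
Row 3, column 2: eliminating its row and column leaves {1, 2, 3}.
Row 3, column 3: eliminating its row and column leaves {1, 3}.
Row 3, column 4: eliminating its row and column leaves {4, 1, 3}.
Row 3, column 6: eliminating its row and column leaves {4, 1, 2, 3}.
Row 4, column 2: eliminating its row and column leaves {2, 3, 7}.
Row 4, column 3: eliminating its row and column leaves {3, 7}.
Row 4, column 4: eliminating its row and column leaves {4, 3}.
Row 4, column 6: eliminating its row and column leaves {4, 2, 3}.
Row 6, column 2: eliminating its row and column leaves {1, 3}.
Row 6, column 3: eliminating its row and column leaves {1, 3, 6}.
Row 6, column 4: eliminating its row and column leaves {5, 1, 3, 6}.
Row 6, column 6: eliminating its row and column leaves {5, 1, 3}.
Row 7, column 4: eliminating its row and column leaves {1, 3, 6}.
Row 7, column 5: eliminating its row and column leaves {1, 7}.
Row 7, column 6: eliminating its row and column leaves {1, 3}.
Row 7, column 7: eliminating its row and column leaves {6}.
Enumerating the assignments across these blanks that avoid any row or column repeat gives 6 completions.

6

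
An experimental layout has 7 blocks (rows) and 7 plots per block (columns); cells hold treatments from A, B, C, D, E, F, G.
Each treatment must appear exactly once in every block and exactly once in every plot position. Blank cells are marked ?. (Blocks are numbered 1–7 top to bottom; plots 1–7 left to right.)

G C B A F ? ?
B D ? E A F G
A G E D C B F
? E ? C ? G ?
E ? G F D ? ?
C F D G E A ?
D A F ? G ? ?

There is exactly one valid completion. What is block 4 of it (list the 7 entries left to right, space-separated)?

F E A C B G D

Block 4, plot 1: block 4 has {C, E, G} and plot 1 has {A, B, C, D, E, G}, leaving only F.
Block 4, plot 3: block 4 has {C, E, F, G} and plot 3 has {B, D, E, F, G}, leaving only A.
Block 4, plot 5: block 4 has {A, C, E, F, G} and plot 5 has {A, C, D, E, F, G}, leaving only B.
Block 4, plot 7: block 4 has {A, B, C, E, F, G} and plot 7 has {F, G}, leaving only D.
So block 4 reads: F E A C B G D.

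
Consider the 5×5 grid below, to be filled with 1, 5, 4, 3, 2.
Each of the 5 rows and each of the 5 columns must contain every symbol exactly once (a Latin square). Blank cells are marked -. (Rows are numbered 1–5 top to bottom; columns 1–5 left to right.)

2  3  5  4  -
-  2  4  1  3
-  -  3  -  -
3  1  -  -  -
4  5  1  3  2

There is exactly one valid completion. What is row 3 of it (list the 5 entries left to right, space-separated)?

1 4 3 2 5

Row 3, column 2: row 3 has {3} and column 2 has {1, 5, 3, 2}, leaving only 4.
Row 1, column 5: row 1 has {5, 4, 3, 2} and column 5 has {3, 2}, leaving only 1.
Row 3, column 5: row 3 has {4, 3} and column 5 has {1, 3, 2}, leaving only 5.
Row 3, column 1: row 3 has {5, 4, 3} and column 1 has {4, 3, 2}, leaving only 1.
Row 3, column 4: row 3 has {1, 5, 4, 3} and column 4 has {1, 4, 3}, leaving only 2.
So row 3 reads: 1 4 3 2 5.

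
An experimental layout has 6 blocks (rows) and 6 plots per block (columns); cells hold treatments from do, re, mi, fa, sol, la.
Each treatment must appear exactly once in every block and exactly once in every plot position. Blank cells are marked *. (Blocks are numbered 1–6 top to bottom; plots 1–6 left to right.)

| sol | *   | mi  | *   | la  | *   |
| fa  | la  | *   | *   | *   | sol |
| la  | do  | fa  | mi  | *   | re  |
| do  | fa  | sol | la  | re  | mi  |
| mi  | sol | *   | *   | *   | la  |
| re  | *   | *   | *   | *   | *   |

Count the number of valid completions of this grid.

3

Block 1, plot 2: eliminating its block and plot leaves {re}.
Block 1, plot 4: eliminating its block and plot leaves {do, re, fa}.
Block 1, plot 6: eliminating its block and plot leaves {do, fa}.
Block 2, plot 3: eliminating its block and plot leaves {do, re}.
Block 2, plot 4: eliminating its block and plot leaves {do, re}.
Block 2, plot 5: eliminating its block and plot leaves {do, mi}.
Block 3, plot 5: eliminating its block and plot leaves {sol}.
Block 5, plot 3: eliminating its block and plot leaves {do, re}.
Block 5, plot 4: eliminating its block and plot leaves {do, re, fa}.
Block 5, plot 5: eliminating its block and plot leaves {do, fa}.
Block 6, plot 2: eliminating its block and plot leaves {mi}.
Block 6, plot 3: eliminating its block and plot leaves {do, la}.
Block 6, plot 4: eliminating its block and plot leaves {do, fa, sol}.
Block 6, plot 5: eliminating its block and plot leaves {do, mi, fa, sol}.
Block 6, plot 6: eliminating its block and plot leaves {do, fa}.
Enumerating the assignments across these blanks that avoid any block or plot repeat gives 3 completions.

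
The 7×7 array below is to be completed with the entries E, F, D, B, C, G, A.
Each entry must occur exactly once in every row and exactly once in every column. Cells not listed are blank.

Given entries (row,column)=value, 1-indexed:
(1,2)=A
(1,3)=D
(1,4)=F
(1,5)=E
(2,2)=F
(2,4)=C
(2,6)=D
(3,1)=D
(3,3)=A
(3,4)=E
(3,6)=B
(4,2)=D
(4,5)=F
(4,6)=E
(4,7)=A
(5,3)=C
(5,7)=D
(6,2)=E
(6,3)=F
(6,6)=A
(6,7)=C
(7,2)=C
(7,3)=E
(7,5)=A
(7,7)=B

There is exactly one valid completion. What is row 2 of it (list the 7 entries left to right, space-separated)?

A F G C B D E

Row 1, column 7: row 1 has {E, F, D, A} and column 7 has {D, B, C, A}, leaving only G.
Row 2, column 7: row 2 has {F, D, C} and column 7 has {D, B, C, G, A}, leaving only E.
Row 1, column 6: row 1 has {E, F, D, G, A} and column 6 has {E, D, B, A}, leaving only C.
Row 1, column 1: row 1 has {E, F, D, C, G, A} and column 1 has {D}, leaving only B.
Row 3, column 2: row 3 has {E, D, B, A} and column 2 has {E, F, D, C, A}, leaving only G.
Row 3, column 5: row 3 has {E, D, B, G, A} and column 5 has {E, F, A}, leaving only C.
Row 3, column 7: row 3 has {E, D, B, C, G, A} and column 7 has {E, D, B, C, G, A}, leaving only F.
Row 5, column 2: row 5 has {D, C} and column 2 has {E, F, D, C, G, A}, leaving only B.
Row 5, column 5: row 5 has {D, B, C} and column 5 has {E, F, C, A}, leaving only G.
Row 2, column 5: row 2 has {E, F, D, C} and column 5 has {E, F, C, G, A}, leaving only B.
Row 2, column 3: row 2 has {E, F, D, B, C} and column 3 has {E, F, D, C, A}, leaving only G.
Row 2, column 1: row 2 has {E, F, D, B, C, G} and column 1 has {D, B}, leaving only A.
So row 2 reads: A F G C B D E.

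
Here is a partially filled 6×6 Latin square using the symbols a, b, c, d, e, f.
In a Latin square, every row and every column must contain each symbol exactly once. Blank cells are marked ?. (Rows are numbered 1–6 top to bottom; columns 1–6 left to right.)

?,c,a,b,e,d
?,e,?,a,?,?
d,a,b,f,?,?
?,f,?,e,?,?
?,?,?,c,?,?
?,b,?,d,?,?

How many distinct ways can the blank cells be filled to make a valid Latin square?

Row 1, column 1: eliminating its row and column leaves {f}.
Row 2, column 1: eliminating its row and column leaves {b, c, f}.
Row 2, column 3: eliminating its row and column leaves {c, d, f}.
Row 2, column 5: eliminating its row and column leaves {b, c, d, f}.
Row 2, column 6: eliminating its row and column leaves {b, c, f}.
Row 3, column 5: eliminating its row and column leaves {c}.
Row 3, column 6: eliminating its row and column leaves {c, e}.
Row 4, column 1: eliminating its row and column leaves {a, b, c}.
Row 4, column 3: eliminating its row and column leaves {c, d}.
Row 4, column 5: eliminating its row and column leaves {a, b, c, d}.
Row 4, column 6: eliminating its row and column leaves {a, b, c}.
Row 5, column 1: eliminating its row and column leaves {a, b, e, f}.
Row 5, column 2: eliminating its row and column leaves {d}.
Row 5, column 3: eliminating its row and column leaves {d, e, f}.
Row 5, column 5: eliminating its row and column leaves {a, b, d, f}.
Row 5, column 6: eliminating its row and column leaves {a, b, e, f}.
Row 6, column 1: eliminating its row and column leaves {a, c, e, f}.
Row 6, column 3: eliminating its row and column leaves {c, e, f}.
Row 6, column 5: eliminating its row and column leaves {a, c, f}.
Row 6, column 6: eliminating its row and column leaves {a, c, e, f}.
Enumerating the assignments across these blanks that avoid any row or column repeat gives 14 completions.

14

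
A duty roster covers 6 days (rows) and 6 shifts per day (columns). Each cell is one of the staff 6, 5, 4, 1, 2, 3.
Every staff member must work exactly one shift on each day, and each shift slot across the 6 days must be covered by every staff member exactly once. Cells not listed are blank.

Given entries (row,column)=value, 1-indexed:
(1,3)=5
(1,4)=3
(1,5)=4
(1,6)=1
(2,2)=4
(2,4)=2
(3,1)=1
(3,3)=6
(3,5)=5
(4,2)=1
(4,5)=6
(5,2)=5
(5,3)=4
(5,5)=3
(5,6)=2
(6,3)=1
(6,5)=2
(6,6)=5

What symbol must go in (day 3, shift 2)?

Day 2, shift 3: day 2 has {4, 2} and shift 3 has {6, 5, 4, 1}, leaving only 3.
Day 2, shift 5: day 2 has {4, 2, 3} and shift 5 has {6, 5, 4, 2, 3}, leaving only 1.
Day 2, shift 6: day 2 has {4, 1, 2, 3} and shift 6 has {5, 1, 2}, leaving only 6.
Day 2, shift 1: day 2 has {6, 4, 1, 2, 3} and shift 1 has {1}, leaving only 5.
Day 3, shift 4: day 3 has {6, 5, 1} and shift 4 has {2, 3}, leaving only 4.
Day 3, shift 6: day 3 has {6, 5, 4, 1} and shift 6 has {6, 5, 1, 2}, leaving only 3.
Day 3 already has {6, 5, 4, 1, 3} and shift 2 already has {5, 4, 1}, so day 3, shift 2 must be 2.

2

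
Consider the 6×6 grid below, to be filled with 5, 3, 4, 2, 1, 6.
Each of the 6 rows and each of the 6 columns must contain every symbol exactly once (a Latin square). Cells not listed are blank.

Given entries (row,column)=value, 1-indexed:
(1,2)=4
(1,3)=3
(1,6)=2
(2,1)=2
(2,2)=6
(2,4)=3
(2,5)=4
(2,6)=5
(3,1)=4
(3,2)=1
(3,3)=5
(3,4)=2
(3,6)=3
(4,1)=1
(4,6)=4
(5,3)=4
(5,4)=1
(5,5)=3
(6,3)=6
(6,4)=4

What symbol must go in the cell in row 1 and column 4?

5

Row 2, column 3: row 2 has {5, 3, 4, 2, 6} and column 3 has {5, 3, 4, 6}, leaving only 1.
Row 3, column 5: row 3 has {5, 3, 4, 2, 1} and column 5 has {3, 4}, leaving only 6.
Row 4, column 3: row 4 has {4, 1} and column 3 has {5, 3, 4, 1, 6}, leaving only 2.
Row 4, column 5: row 4 has {4, 2, 1} and column 5 has {3, 4, 6}, leaving only 5.
Row 1, column 5: row 1 has {3, 4, 2} and column 5 has {5, 3, 4, 6}, leaving only 1.
Row 4, column 2: row 4 has {5, 4, 2, 1} and column 2 has {4, 1, 6}, leaving only 3.
Row 4, column 4: row 4 has {5, 3, 4, 2, 1} and column 4 has {3, 4, 2, 1}, leaving only 6.
Row 1 already has {3, 4, 2, 1} and column 4 already has {3, 4, 2, 1, 6}, so row 1, column 4 must be 5.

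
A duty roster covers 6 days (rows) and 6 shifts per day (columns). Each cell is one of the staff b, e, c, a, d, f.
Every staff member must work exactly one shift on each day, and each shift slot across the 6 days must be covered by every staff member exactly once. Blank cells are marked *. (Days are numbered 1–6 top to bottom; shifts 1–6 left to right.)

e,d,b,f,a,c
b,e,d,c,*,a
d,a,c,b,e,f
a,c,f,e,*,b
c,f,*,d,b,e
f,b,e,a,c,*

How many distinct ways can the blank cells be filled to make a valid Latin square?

1

Day 2, shift 5: eliminating its day and shift leaves {f}.
Day 4, shift 5: eliminating its day and shift leaves {d}.
Day 5, shift 3: eliminating its day and shift leaves {a}.
Day 6, shift 6: eliminating its day and shift leaves {d}.
Only one assignment across all blanks avoids any day or shift repeat, giving 1 completion.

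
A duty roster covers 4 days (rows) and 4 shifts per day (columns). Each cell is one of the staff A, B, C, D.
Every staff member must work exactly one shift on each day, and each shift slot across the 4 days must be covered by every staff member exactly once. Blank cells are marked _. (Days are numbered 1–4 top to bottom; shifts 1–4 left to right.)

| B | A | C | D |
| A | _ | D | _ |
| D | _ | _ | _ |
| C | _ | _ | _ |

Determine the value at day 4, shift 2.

Day 4, shift 2 is narrowed to {B, D}.
If it were B, then day 3, shift 2 would be left with no valid symbol.
So day 4, shift 2 must be D.

D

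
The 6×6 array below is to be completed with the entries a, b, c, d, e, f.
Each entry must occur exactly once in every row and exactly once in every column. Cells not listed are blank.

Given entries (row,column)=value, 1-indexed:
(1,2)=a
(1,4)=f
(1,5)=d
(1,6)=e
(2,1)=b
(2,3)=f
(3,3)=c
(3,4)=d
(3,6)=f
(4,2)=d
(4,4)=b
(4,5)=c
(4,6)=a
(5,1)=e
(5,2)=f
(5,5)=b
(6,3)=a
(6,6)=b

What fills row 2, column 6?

d

Row 1, column 1: row 1 has {a, d, e, f} and column 1 has {b, e}, leaving only c.
Row 1, column 3: row 1 has {a, c, d, e, f} and column 3 has {a, c, f}, leaving only b.
Row 3, column 1: row 3 has {c, d, f} and column 1 has {b, c, e}, leaving only a.
Row 3, column 5: row 3 has {a, c, d, f} and column 5 has {b, c, d}, leaving only e.
Row 2, column 5: row 2 has {b, f} and column 5 has {b, c, d, e}, leaving only a.
Row 3, column 2: row 3 has {a, c, d, e, f} and column 2 has {a, d, f}, leaving only b.
Row 4, column 1: row 4 has {a, b, c, d} and column 1 has {a, b, c, e}, leaving only f.
Row 4, column 3: row 4 has {a, b, c, d, f} and column 3 has {a, b, c, f}, leaving only e.
Row 5, column 3: row 5 has {b, e, f} and column 3 has {a, b, c, e, f}, leaving only d.
Row 5, column 6: row 5 has {b, d, e, f} and column 6 has {a, b, e, f}, leaving only c.
Row 2 already has {a, b, f} and column 6 already has {a, b, c, e, f}, so row 2, column 6 must be d.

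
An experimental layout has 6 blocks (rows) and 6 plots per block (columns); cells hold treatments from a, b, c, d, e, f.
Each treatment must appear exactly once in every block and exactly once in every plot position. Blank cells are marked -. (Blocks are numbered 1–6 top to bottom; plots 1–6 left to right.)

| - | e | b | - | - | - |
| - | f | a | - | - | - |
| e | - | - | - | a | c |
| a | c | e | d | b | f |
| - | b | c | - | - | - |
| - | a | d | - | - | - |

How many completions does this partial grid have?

14

Block 1, plot 1: eliminating its block and plot leaves {c, d, f}.
Block 1, plot 4: eliminating its block and plot leaves {a, c, f}.
Block 1, plot 5: eliminating its block and plot leaves {c, d, f}.
Block 1, plot 6: eliminating its block and plot leaves {a, d}.
Block 2, plot 1: eliminating its block and plot leaves {b, c, d}.
Block 2, plot 4: eliminating its block and plot leaves {b, c, e}.
Block 2, plot 5: eliminating its block and plot leaves {c, d, e}.
Block 2, plot 6: eliminating its block and plot leaves {b, d, e}.
Block 3, plot 2: eliminating its block and plot leaves {d}.
Block 3, plot 3: eliminating its block and plot leaves {f}.
Block 3, plot 4: eliminating its block and plot leaves {b, f}.
Block 5, plot 1: eliminating its block and plot leaves {d, f}.
Block 5, plot 4: eliminating its block and plot leaves {a, e, f}.
Block 5, plot 5: eliminating its block and plot leaves {d, e, f}.
Block 5, plot 6: eliminating its block and plot leaves {a, d, e}.
Block 6, plot 1: eliminating its block and plot leaves {b, c, f}.
Block 6, plot 4: eliminating its block and plot leaves {b, c, e, f}.
Block 6, plot 5: eliminating its block and plot leaves {c, e, f}.
Block 6, plot 6: eliminating its block and plot leaves {b, e}.
Enumerating the assignments across these blanks that avoid any block or plot repeat gives 14 completions.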